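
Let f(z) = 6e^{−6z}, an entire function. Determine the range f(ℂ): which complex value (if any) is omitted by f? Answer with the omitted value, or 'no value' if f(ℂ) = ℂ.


Little Picard bounds the complement of f(ℂ) to at most one point.
e^{−6z} is never zero on ℂ, so 6·e^{−6z} takes every value in ℂ ∖ {0}. Adding 0 shifts the range to ℂ ∖ {0}. Thus f omits exactly the value 0.

Omitted value: 0.


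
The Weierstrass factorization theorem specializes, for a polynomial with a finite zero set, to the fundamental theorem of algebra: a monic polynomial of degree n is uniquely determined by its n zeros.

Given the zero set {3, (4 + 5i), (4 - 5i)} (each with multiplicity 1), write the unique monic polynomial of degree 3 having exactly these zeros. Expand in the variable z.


The polynomial is p(z) = ∏_{α ∈ S} (z − α), where S = {3, (4 + 5i), (4 - 5i)}.
Expanding the product yields: p(z) = z^3 -11·z^2 + 65·z -123.
Note conjugate pairs combine to real quadratics: (z − (4+5i))(z − (4−5i)) = z² − 8z + 41.
The resulting polynomial has degree 3 and real coefficients as required.

p(z) = z^3 -11·z^2 + 65·z -123.


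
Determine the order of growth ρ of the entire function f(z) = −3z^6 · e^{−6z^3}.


M(r) = max_{|z|=r} |-3|·|z|^6·|e^{−6z^3}| = 3·r^6 · e^{6r^3} (the factors attain their maxima compatibly on |z|=r). Then log M(r) = log 3 + 6·log r + 6r^3, dominated by the last term, so log log M(r) ~ 3·log r. The polynomial factor -3z^6 contributes only a log r term and does not affect the order. ρ = 3.
Therefore ρ = 3.

Order ρ = 3.


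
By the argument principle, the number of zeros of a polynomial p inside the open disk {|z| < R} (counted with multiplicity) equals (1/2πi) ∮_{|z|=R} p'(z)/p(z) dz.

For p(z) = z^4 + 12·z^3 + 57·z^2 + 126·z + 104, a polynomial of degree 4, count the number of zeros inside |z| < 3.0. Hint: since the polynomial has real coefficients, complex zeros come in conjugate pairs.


The zeros of p are: (-3 + 2i), (-3 - 2i), -4, -2.
Their magnitudes are: 3.606, 3.606, 4, 2.
Zeros with |z| < R = 3.0: -2.
Count = 1.
By the argument principle, (1/2πi) ∮_{|z|=R} p'(z)/p(z) dz equals exactly this count.

Number of zeros inside |z| < 3.0: 1.


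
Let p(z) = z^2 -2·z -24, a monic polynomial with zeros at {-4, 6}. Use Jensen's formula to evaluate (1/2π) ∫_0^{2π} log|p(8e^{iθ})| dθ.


Zeros: -4, 6; r = 8.
Inside |z| < r: -4, 6. Outside (|z| ≥ r): ∅.
p(0) = -24, so log|p(0)| = log(24) = 3.1781.
Apply Jensen: I(r) = log|p(0)| + Σ_k log(r/|z_k|), summed over zeros inside |z| < r.
  log(r/|z_k|) for z_k = -4: log(8/4) = 0.6931
  log(r/|z_k|) for z_k = 6: log(8/6) = 0.2877
Sum over inside zeros: 0.9808.
I(r) = log|p(0)| + (inside sum) = 3.1781 + 0.9808 = 4.1589.
Closed form (all zeros inside, monic): I(r) = n·log(r) = 2·log(8) = 4.1589. ✓

I(r) ≈ 4.1589.


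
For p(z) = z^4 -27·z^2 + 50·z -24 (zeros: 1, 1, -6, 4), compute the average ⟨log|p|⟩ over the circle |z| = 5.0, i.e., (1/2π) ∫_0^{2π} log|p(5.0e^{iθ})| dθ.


Zeros: -6, 1, 1, 4; r = 5.0.
Inside |z| < r: 1, 1, 4. Outside (|z| ≥ r): -6.
p(0) = -24, so log|p(0)| = log(24) = 3.1781.
Apply Jensen: I(r) = log|p(0)| + Σ_k log(r/|z_k|), summed over zeros inside |z| < r.
  log(r/|z_k|) for z_k = 1: log(5.0/1) = 1.6094
  log(r/|z_k|) for z_k = 1: log(5.0/1) = 1.6094
  log(r/|z_k|) for z_k = 4: log(5.0/4) = 0.2231
  Outside zeros (-6) contribute nothing to the Jensen sum.
Sum over inside zeros: 3.4420.
I(r) = log|p(0)| + (inside sum) = 3.1781 + 3.4420 = 6.6201.
Note: since some zeros are outside |z| ≤ r, the simplified n·log(r) form does NOT apply — only the inside zeros contribute.

I(r) ≈ 6.6201.


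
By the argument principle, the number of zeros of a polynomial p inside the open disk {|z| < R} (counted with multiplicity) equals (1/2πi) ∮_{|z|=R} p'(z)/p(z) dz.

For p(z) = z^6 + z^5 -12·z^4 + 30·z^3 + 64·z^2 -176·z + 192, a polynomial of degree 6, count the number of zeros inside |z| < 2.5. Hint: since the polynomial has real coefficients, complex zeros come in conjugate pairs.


The zeros of p are: -3, -4, (2 + 2i), (2 - 2i), (1 + 1i), (1 - 1i).
Their magnitudes are: 3, 4, 2.828, 2.828, 1.414, 1.414.
Zeros with |z| < R = 2.5: (1 + 1i), (1 - 1i).
Count = 2.
By the argument principle, (1/2πi) ∮_{|z|=R} p'(z)/p(z) dz equals exactly this count.

Number of zeros inside |z| < 2.5: 2.


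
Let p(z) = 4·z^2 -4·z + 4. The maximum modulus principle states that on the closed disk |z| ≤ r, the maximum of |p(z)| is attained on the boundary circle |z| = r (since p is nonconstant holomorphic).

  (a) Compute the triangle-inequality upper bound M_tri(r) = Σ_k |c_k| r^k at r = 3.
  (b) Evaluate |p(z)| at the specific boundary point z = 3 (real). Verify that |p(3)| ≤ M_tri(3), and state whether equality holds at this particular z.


Coefficients: c_0 = 4, c_1 = -4, c_2 = 4. Radius r = 3.
Part (a). Triangle bound: M_tri(r) = Σ_k |c_k| r^k
  = |4|·3^0 + |-4|·3^1 + |4|·3^2
  = 4 + 12 + 36 = 52.
This bounds M(r) := max_{|z|=r} |p(z)| from above; equality holds iff all terms c_k z^k can be made to align in phase at a single z on |z|=r.
Part (b). At z = 3 (real, on the circle |z| = r):
  p(3) = (4)·3^0 + (-4)·3^1 + (4)·3^2 = 28.
  |p(3)| = 28.
Check: |p(3)| = 28 ≤ 52 = M_tri(3). ✓ Equality does not hold at z = 3 (the coefficients have mixed signs, so the terms do not all align in phase there).

M_tri(3) = 52; |p(3)| = 28; equality at z=3: no.


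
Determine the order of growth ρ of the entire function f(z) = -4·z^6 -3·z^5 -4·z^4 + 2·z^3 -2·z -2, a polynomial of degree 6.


|f(z)| ≤ Σ|c_k|·r^k = O(r^6) as r → ∞. Polynomial growth is O(e^{r^ε}) for every ε > 0 (since r^6/e^{r^ε} → 0), so ρ ≤ ε for all ε > 0, i.e. ρ = 0. Every nonconstant polynomial has order 0.
Therefore ρ = 0.

Order ρ = 0.


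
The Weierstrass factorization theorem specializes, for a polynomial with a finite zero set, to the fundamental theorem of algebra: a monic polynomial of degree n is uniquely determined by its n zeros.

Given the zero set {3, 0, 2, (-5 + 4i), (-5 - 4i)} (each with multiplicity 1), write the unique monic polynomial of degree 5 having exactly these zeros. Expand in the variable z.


The polynomial is p(z) = ∏_{α ∈ S} (z − α), where S = {3, 0, 2, (-5 + 4i), (-5 - 4i)}.
Expanding the product yields: p(z) = z^5 + 5·z^4 -3·z^3 -145·z^2 + 246·z.
Note conjugate pairs combine to real quadratics: (z − (-5+4i))(z − (-5−4i)) = z² + 10z + 41.
The resulting polynomial has degree 5 and real coefficients as required.

p(z) = z^5 + 5·z^4 -3·z^3 -145·z^2 + 246·z.


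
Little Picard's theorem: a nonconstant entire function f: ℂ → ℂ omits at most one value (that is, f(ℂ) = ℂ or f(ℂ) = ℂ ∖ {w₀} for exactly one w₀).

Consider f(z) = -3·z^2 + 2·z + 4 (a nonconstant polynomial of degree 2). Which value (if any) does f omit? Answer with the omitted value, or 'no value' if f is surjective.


Little Picard bounds the complement of f(ℂ) to at most one point.
For every w ∈ ℂ, the equation p(z) − w = 0 is a nonconstant polynomial in z and hence has at least one root by the fundamental theorem of algebra. So p is surjective onto ℂ, omitting no value.

Omitted value: no value.


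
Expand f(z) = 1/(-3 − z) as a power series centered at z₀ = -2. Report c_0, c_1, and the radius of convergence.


Let w = z − z₀, so z = z₀ + w.
Then -3 − z = -3 − (z₀ + w) = (-3 − z₀) − w = -1 − w.
f(z) = 1/(-1 − w) = (1/(-1)) · 1/(1 − w/(-1)) = Σ_{n≥0} w^n / (-1)^(n+1).
So c_n = 1/(-1)^(n+1):
  c_0 = 1/(-1)^1 = -1.
  c_1 = 1/(-1)^2 = 1.
The series is valid for |w/d| < 1, i.e. |z − z₀| < |d|.
Radius of convergence: R = |-3 − z₀| = |-1| = 1 (distance from z₀ to the singularity z = -3).

c_0 = -1, c_1 = 1; R = 1.


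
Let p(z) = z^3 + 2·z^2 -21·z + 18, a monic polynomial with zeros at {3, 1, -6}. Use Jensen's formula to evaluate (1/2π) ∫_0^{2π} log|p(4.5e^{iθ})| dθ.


Zeros: -6, 1, 3; r = 4.5.
Inside |z| < r: 1, 3. Outside (|z| ≥ r): -6.
p(0) = 18, so log|p(0)| = log(18) = 2.8904.
Apply Jensen: I(r) = log|p(0)| + Σ_k log(r/|z_k|), summed over zeros inside |z| < r.
  log(r/|z_k|) for z_k = 3: log(4.5/3) = 0.4055
  log(r/|z_k|) for z_k = 1: log(4.5/1) = 1.5041
  Outside zeros (-6) contribute nothing to the Jensen sum.
Sum over inside zeros: 1.9095.
I(r) = log|p(0)| + (inside sum) = 2.8904 + 1.9095 = 4.7999.
Note: since some zeros are outside |z| ≤ r, the simplified n·log(r) form does NOT apply — only the inside zeros contribute.

I(r) ≈ 4.7999.


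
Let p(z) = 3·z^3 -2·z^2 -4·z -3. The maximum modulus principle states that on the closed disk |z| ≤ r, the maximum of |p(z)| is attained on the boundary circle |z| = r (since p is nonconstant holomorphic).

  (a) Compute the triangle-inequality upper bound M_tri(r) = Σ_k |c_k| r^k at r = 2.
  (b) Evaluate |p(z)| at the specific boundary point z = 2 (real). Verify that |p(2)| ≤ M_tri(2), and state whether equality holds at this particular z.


Coefficients: c_0 = -3, c_1 = -4, c_2 = -2, c_3 = 3. Radius r = 2.
Part (a). Triangle bound: M_tri(r) = Σ_k |c_k| r^k
  = |-3|·2^0 + |-4|·2^1 + |-2|·2^2 + |3|·2^3
  = 3 + 8 + 8 + 24 = 43.
This bounds M(r) := max_{|z|=r} |p(z)| from above; equality holds iff all terms c_k z^k can be made to align in phase at a single z on |z|=r.
Part (b). At z = 2 (real, on the circle |z| = r):
  p(2) = (-3)·2^0 + (-4)·2^1 + (-2)·2^2 + (3)·2^3 = 5.
  |p(2)| = 5.
Check: |p(2)| = 5 ≤ 43 = M_tri(2). ✓ Equality does not hold at z = 2 (the coefficients have mixed signs, so the terms do not all align in phase there).

M_tri(2) = 43; |p(2)| = 5; equality at z=2: no.


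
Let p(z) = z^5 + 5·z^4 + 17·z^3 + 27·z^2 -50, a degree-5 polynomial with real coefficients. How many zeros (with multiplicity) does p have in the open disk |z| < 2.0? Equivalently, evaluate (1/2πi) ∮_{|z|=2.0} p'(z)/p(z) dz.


The zeros of p are: (-1 + 3i), (-1 - 3i), (-2 + 1i), (-2 - 1i), 1.
Their magnitudes are: 3.162, 3.162, 2.236, 2.236, 1.
Zeros with |z| < R = 2.0: 1.
Count = 1.
By the argument principle, (1/2πi) ∮_{|z|=R} p'(z)/p(z) dz equals exactly this count.

Number of zeros inside |z| < 2.0: 1.


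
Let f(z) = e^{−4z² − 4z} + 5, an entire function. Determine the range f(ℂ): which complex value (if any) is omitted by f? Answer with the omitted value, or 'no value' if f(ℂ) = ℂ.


Little Picard bounds the complement of f(ℂ) to at most one point.
The exponent g(z) = −4z² − 4z is a nonconstant polynomial, hence surjective onto ℂ. So e^{g(z)} takes every value in {e^w : w ∈ ℂ} = ℂ ∖ {0}. Adding 5 shifts the range to ℂ ∖ {5}. f omits exactly 5.

Omitted value: 5.


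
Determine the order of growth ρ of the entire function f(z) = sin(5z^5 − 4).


Write sin(w) = (e^{iw} ± e^{−iw})/(2 or 2i), so |sin(w)| ≤ e^{|w|}. With w = 5z^5 − 4, |w| ≤ 5r^5 + 4 on |z|=r, giving M(r) ≤ e^{5r^5 + 4} and ρ ≤ 5. For the lower bound, choose z on |z|=r with 5z^5 purely imaginary of modulus 5r^5; then |sin(5z^5 − 4)| grows like e^{5r^5}/2, so ρ ≥ 5. Hence ρ = 5.
Therefore ρ = 5.

Order ρ = 5.


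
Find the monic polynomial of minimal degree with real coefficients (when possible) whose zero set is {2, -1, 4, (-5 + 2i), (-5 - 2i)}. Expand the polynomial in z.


The polynomial is p(z) = ∏_{α ∈ S} (z − α), where S = {2, -1, 4, (-5 + 2i), (-5 - 2i)}.
Expanding the product yields: p(z) = z^5 + 5·z^4 -19·z^3 -117·z^2 + 138·z + 232.
Note conjugate pairs combine to real quadratics: (z − (-5+2i))(z − (-5−2i)) = z² + 10z + 29.
The resulting polynomial has degree 5 and real coefficients as required.

p(z) = z^5 + 5·z^4 -19·z^3 -117·z^2 + 138·z + 232.


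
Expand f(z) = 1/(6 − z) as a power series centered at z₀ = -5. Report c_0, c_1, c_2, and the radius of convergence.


Let w = z − z₀, so z = z₀ + w.
Then 6 − z = 6 − (z₀ + w) = (6 − z₀) − w = 11 − w.
f(z) = 1/(11 − w) = (1/(11)) · 1/(1 − w/(11)) = Σ_{n≥0} w^n / (11)^(n+1).
So c_n = 1/(11)^(n+1):
  c_0 = 1/(11)^1 = 1/11.
  c_1 = 1/(11)^2 = 1/121.
  c_2 = 1/(11)^3 = 1/1331.
The series is valid for |w/d| < 1, i.e. |z − z₀| < |d|.
Radius of convergence: R = |6 − z₀| = |11| = 11 (distance from z₀ to the singularity z = 6).

c_0 = 1/11, c_1 = 1/121, c_2 = 1/1331; R = 11.


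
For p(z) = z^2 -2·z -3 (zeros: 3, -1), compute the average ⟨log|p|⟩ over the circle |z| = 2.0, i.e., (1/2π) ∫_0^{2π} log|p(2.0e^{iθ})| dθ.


Zeros: -1, 3; r = 2.0.
Inside |z| < r: -1. Outside (|z| ≥ r): 3.
p(0) = -3, so log|p(0)| = log(3) = 1.0986.
Apply Jensen: I(r) = log|p(0)| + Σ_k log(r/|z_k|), summed over zeros inside |z| < r.
  log(r/|z_k|) for z_k = -1: log(2.0/1) = 0.6931
  Outside zeros (3) contribute nothing to the Jensen sum.
Sum over inside zeros: 0.6931.
I(r) = log|p(0)| + (inside sum) = 1.0986 + 0.6931 = 1.7918.
Note: since some zeros are outside |z| ≤ r, the simplified n·log(r) form does NOT apply — only the inside zeros contribute.

I(r) ≈ 1.7918.


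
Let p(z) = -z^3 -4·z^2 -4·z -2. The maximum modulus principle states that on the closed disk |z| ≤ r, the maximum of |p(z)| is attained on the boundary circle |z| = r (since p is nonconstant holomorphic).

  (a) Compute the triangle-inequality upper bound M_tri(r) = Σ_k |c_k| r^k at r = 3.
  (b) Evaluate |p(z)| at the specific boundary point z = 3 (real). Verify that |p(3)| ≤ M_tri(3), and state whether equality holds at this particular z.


Coefficients: c_0 = -2, c_1 = -4, c_2 = -4, c_3 = -1. Radius r = 3.
Part (a). Triangle bound: M_tri(r) = Σ_k |c_k| r^k
  = |-2|·3^0 + |-4|·3^1 + |-4|·3^2 + |-1|·3^3
  = 2 + 12 + 36 + 27 = 77.
This bounds M(r) := max_{|z|=r} |p(z)| from above; equality holds iff all terms c_k z^k can be made to align in phase at a single z on |z|=r.
Part (b). At z = 3 (real, on the circle |z| = r):
  p(3) = (-2)·3^0 + (-4)·3^1 + (-4)·3^2 + (-1)·3^3 = -77.
  |p(3)| = 77.
Since all nonzero coefficients share the same sign, |p(3)| = 77 = M_tri(3); the triangle bound is attained at z = 3, so in fact M(r) = 77.

M_tri(3) = 77; |p(3)| = 77; equality at z=3: yes.


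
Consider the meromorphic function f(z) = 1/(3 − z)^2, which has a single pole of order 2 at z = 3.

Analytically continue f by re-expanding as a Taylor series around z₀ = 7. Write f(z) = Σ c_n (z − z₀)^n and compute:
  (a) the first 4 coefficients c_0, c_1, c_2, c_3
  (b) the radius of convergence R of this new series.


Let w = z − z₀, so z = z₀ + w.
Then 3 − z = 3 − (z₀ + w) = (3 − z₀) − w = -4 − w.
f(z) = 1/(-4 − w)^2 = (1/(-4)^2) · (1 − w/(-4))^{−2}.
By the binomial series (1−u)^{−2} = Σ_{n≥0} C(n+1, 1) u^n for |u|<1, with u = w/(-4):
  c_n = C(n+1, 1) / (-4)^(n+2).
  c_0 = 1/(-4)^2 = 1/16.
  c_1 = 2/(-4)^3 = -1/32.
  c_2 = 3/(-4)^4 = 3/256.
  c_3 = 4/(-4)^5 = -1/256.
The series is valid for |w/d| < 1, i.e. |z − z₀| < |d|.
Radius of convergence: R = |3 − z₀| = |-4| = 4 (distance from z₀ to the singularity z = 3).

c_0 = 1/16, c_1 = -1/32, c_2 = 3/256, c_3 = -1/256; R = 4.


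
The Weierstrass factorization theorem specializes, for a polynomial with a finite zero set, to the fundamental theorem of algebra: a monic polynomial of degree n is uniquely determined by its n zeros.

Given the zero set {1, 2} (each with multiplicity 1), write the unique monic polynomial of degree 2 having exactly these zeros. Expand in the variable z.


The polynomial is p(z) = ∏_{α ∈ S} (z − α), where S = {1, 2}.
Expanding the product yields: p(z) = z^2 -3·z + 2.
The resulting polynomial has degree 2 and real coefficients as required.

p(z) = z^2 -3·z + 2.


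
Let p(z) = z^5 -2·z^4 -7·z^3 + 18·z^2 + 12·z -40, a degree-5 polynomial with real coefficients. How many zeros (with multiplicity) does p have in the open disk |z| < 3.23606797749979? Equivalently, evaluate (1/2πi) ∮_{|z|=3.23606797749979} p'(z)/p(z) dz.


The zeros of p are: -2, (2 + 1i), (2 - 1i), 2, -2.
Their magnitudes are: 2, 2.236, 2.236, 2, 2.
Zeros with |z| < R = 3.23606797749979: -2, (2 + 1i), (2 - 1i), 2, -2.
Count = 5.
By the argument principle, (1/2πi) ∮_{|z|=R} p'(z)/p(z) dz equals exactly this count.

Number of zeros inside |z| < 3.23606797749979: 5.


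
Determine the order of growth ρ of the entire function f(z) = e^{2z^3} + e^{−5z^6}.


Each summand is entire of order 3 and 6 respectively (as in the single-exponential case). The order of a sum is at most the max of the orders, so ρ ≤ 6. For the lower bound: on |z|=r choose arg z so that -5z^6 is real positive; then |e^{-5z^6}| = e^{5r^6} while |e^{2z^3}| ≤ e^{2r^3} = o(e^{5r^6}). So |f| ≥ e^{5r^6}(1 − o(1)) and ρ ≥ 6. Hence ρ = max(3, 6) = 6.
Therefore ρ = 6.

Order ρ = 6.


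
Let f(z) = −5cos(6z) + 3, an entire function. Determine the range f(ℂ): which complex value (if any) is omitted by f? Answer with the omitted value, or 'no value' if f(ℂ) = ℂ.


Little Picard bounds the complement of f(ℂ) to at most one point.
cos is entire and surjective onto ℂ: for every w ∈ ℂ, cos(ζ) = w has a solution ζ ∈ ℂ (e.g., via the complex inverse arccos). With ζ = 6z this gives z = ζ/(6). Then -5·cos(6z) takes every value in -5·ℂ = ℂ, and adding 3 is a bijection of ℂ. So f is surjective and omits no value. (Note: only on the real line is cos bounded by [−1, 1].)

Omitted value: no value.


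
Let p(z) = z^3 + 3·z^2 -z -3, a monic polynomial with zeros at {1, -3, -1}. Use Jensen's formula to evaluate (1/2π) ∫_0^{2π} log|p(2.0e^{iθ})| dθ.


Zeros: -3, -1, 1; r = 2.0.
Inside |z| < r: -1, 1. Outside (|z| ≥ r): -3.
p(0) = -3, so log|p(0)| = log(3) = 1.0986.
Apply Jensen: I(r) = log|p(0)| + Σ_k log(r/|z_k|), summed over zeros inside |z| < r.
  log(r/|z_k|) for z_k = 1: log(2.0/1) = 0.6931
  log(r/|z_k|) for z_k = -1: log(2.0/1) = 0.6931
  Outside zeros (-3) contribute nothing to the Jensen sum.
Sum over inside zeros: 1.3863.
I(r) = log|p(0)| + (inside sum) = 1.0986 + 1.3863 = 2.4849.
Note: since some zeros are outside |z| ≤ r, the simplified n·log(r) form does NOT apply — only the inside zeros contribute.

I(r) ≈ 2.4849.


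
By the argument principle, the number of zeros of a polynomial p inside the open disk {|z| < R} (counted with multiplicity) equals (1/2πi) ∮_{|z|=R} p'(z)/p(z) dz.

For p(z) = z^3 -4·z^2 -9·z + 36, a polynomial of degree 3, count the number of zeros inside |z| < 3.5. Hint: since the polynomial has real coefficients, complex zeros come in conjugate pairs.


The zeros of p are: -3, 3, 4.
Their magnitudes are: 3, 3, 4.
Zeros with |z| < R = 3.5: -3, 3.
Count = 2.
By the argument principle, (1/2πi) ∮_{|z|=R} p'(z)/p(z) dz equals exactly this count.

Number of zeros inside |z| < 3.5: 2.


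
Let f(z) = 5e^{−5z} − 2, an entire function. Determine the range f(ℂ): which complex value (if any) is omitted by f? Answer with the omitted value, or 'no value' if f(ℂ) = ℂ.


Little Picard bounds the complement of f(ℂ) to at most one point.
e^{−5z} is never zero on ℂ, so 5·e^{−5z} takes every value in ℂ ∖ {0}. Adding -2 shifts the range to ℂ ∖ {-2}. Thus f omits exactly the value -2.

Omitted value: -2.


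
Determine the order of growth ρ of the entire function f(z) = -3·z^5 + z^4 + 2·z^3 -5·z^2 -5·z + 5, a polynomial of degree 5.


|f(z)| ≤ Σ|c_k|·r^k = O(r^5) as r → ∞. Polynomial growth is O(e^{r^ε}) for every ε > 0 (since r^5/e^{r^ε} → 0), so ρ ≤ ε for all ε > 0, i.e. ρ = 0. Every nonconstant polynomial has order 0.
Therefore ρ = 0.

Order ρ = 0.


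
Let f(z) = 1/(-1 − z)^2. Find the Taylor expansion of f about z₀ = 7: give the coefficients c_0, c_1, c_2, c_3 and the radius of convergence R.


Let w = z − z₀, so z = z₀ + w.
Then -1 − z = -1 − (z₀ + w) = (-1 − z₀) − w = -8 − w.
f(z) = 1/(-8 − w)^2 = (1/(-8)^2) · (1 − w/(-8))^{−2}.
By the binomial series (1−u)^{−2} = Σ_{n≥0} C(n+1, 1) u^n for |u|<1, with u = w/(-8):
  c_n = C(n+1, 1) / (-8)^(n+2).
  c_0 = 1/(-8)^2 = 1/64.
  c_1 = 2/(-8)^3 = -1/256.
  c_2 = 3/(-8)^4 = 3/4096.
  c_3 = 4/(-8)^5 = -1/8192.
The series is valid for |w/d| < 1, i.e. |z − z₀| < |d|.
Radius of convergence: R = |-1 − z₀| = |-8| = 8 (distance from z₀ to the singularity z = -1).

c_0 = 1/64, c_1 = -1/256, c_2 = 3/4096, c_3 = -1/8192; R = 8.


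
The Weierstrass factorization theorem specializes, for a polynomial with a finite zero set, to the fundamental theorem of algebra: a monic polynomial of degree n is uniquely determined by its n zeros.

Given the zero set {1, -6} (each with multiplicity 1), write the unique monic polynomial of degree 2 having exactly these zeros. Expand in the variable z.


The polynomial is p(z) = ∏_{α ∈ S} (z − α), where S = {1, -6}.
Expanding the product yields: p(z) = z^2 + 5·z -6.
The resulting polynomial has degree 2 and real coefficients as required.

p(z) = z^2 + 5·z -6.


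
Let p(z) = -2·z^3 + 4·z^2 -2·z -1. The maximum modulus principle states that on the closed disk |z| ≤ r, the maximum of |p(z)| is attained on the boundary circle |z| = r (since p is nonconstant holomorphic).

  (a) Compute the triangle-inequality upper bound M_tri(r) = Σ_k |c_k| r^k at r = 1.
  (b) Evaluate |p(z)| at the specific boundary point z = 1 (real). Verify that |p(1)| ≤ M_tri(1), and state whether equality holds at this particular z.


Coefficients: c_0 = -1, c_1 = -2, c_2 = 4, c_3 = -2. Radius r = 1.
Part (a). Triangle bound: M_tri(r) = Σ_k |c_k| r^k
  = |-1|·1^0 + |-2|·1^1 + |4|·1^2 + |-2|·1^3
  = 1 + 2 + 4 + 2 = 9.
This bounds M(r) := max_{|z|=r} |p(z)| from above; equality holds iff all terms c_k z^k can be made to align in phase at a single z on |z|=r.
Part (b). At z = 1 (real, on the circle |z| = r):
  p(1) = (-1)·1^0 + (-2)·1^1 + (4)·1^2 + (-2)·1^3 = -1.
  |p(1)| = 1.
Check: |p(1)| = 1 ≤ 9 = M_tri(1). ✓ Equality does not hold at z = 1 (the coefficients have mixed signs, so the terms do not all align in phase there).

M_tri(1) = 9; |p(1)| = 1; equality at z=1: no.


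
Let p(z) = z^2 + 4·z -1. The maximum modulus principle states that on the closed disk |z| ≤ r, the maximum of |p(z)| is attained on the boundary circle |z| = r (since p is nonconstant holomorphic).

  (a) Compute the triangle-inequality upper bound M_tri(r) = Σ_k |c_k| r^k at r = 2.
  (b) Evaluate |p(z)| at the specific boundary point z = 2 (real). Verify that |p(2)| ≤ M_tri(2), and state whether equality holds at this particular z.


Coefficients: c_0 = -1, c_1 = 4, c_2 = 1. Radius r = 2.
Part (a). Triangle bound: M_tri(r) = Σ_k |c_k| r^k
  = |-1|·2^0 + |4|·2^1 + |1|·2^2
  = 1 + 8 + 4 = 13.
This bounds M(r) := max_{|z|=r} |p(z)| from above; equality holds iff all terms c_k z^k can be made to align in phase at a single z on |z|=r.
Part (b). At z = 2 (real, on the circle |z| = r):
  p(2) = (-1)·2^0 + (4)·2^1 + (1)·2^2 = 11.
  |p(2)| = 11.
Check: |p(2)| = 11 ≤ 13 = M_tri(2). ✓ Equality does not hold at z = 2 (the coefficients have mixed signs, so the terms do not all align in phase there).

M_tri(2) = 13; |p(2)| = 11; equality at z=2: no.


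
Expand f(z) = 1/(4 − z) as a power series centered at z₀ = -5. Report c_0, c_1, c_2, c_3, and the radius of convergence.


Let w = z − z₀, so z = z₀ + w.
Then 4 − z = 4 − (z₀ + w) = (4 − z₀) − w = 9 − w.
f(z) = 1/(9 − w) = (1/(9)) · 1/(1 − w/(9)) = Σ_{n≥0} w^n / (9)^(n+1).
So c_n = 1/(9)^(n+1):
  c_0 = 1/(9)^1 = 1/9.
  c_1 = 1/(9)^2 = 1/81.
  c_2 = 1/(9)^3 = 1/729.
  c_3 = 1/(9)^4 = 1/6561.
The series is valid for |w/d| < 1, i.e. |z − z₀| < |d|.
Radius of convergence: R = |4 − z₀| = |9| = 9 (distance from z₀ to the singularity z = 4).

c_0 = 1/9, c_1 = 1/81, c_2 = 1/729, c_3 = 1/6561; R = 9.


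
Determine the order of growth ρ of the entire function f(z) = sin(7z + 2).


sin(w) is a linear combination of e^{iw} and e^{−iw} (or e^w, e^{−w} in the hyperbolic case), so |sin(w)| ≤ e^{|w|}. With w = 7z + 2, |w| ≤ 7|z| + 2 = 7r + 2 on |z| = r, giving M(r) ≤ e^{7r + 2}, so ρ ≤ 1. On a suitable ray (z = it for sin/cos; z = t for sinh/cosh, t real → ∞), |sin(7z + 2)| grows like e^{7|t|}/2, so ρ ≥ 1. Hence ρ = 1.
Therefore ρ = 1.

Order ρ = 1.


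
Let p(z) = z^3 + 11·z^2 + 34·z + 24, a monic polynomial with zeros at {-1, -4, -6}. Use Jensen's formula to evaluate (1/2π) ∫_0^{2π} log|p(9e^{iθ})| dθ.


Zeros: -6, -4, -1; r = 9.
Inside |z| < r: -6, -4, -1. Outside (|z| ≥ r): ∅.
p(0) = 24, so log|p(0)| = log(24) = 3.1781.
Apply Jensen: I(r) = log|p(0)| + Σ_k log(r/|z_k|), summed over zeros inside |z| < r.
  log(r/|z_k|) for z_k = -1: log(9/1) = 2.1972
  log(r/|z_k|) for z_k = -4: log(9/4) = 0.8109
  log(r/|z_k|) for z_k = -6: log(9/6) = 0.4055
Sum over inside zeros: 3.4136.
I(r) = log|p(0)| + (inside sum) = 3.1781 + 3.4136 = 6.5917.
Closed form (all zeros inside, monic): I(r) = n·log(r) = 3·log(9) = 6.5917. ✓

I(r) ≈ 6.5917.


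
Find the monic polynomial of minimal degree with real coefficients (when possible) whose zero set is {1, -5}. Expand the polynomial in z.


The polynomial is p(z) = ∏_{α ∈ S} (z − α), where S = {1, -5}.
Expanding the product yields: p(z) = z^2 + 4·z -5.
The resulting polynomial has degree 2 and real coefficients as required.

p(z) = z^2 + 4·z -5.


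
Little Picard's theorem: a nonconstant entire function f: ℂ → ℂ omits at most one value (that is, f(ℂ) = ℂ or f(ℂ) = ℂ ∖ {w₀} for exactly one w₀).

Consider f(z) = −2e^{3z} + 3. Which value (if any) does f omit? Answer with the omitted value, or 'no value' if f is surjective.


Little Picard bounds the complement of f(ℂ) to at most one point.
e^{3z} is never zero on ℂ, so -2·e^{3z} takes every value in ℂ ∖ {0}. Adding 3 shifts the range to ℂ ∖ {3}. Thus f omits exactly the value 3.

Omitted value: 3.


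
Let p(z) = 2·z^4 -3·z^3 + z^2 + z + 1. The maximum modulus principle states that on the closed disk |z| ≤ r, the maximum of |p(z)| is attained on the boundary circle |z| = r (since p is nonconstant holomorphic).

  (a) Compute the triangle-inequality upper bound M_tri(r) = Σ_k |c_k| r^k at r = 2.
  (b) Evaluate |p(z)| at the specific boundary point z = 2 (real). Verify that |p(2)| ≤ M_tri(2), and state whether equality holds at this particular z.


Coefficients: c_0 = 1, c_1 = 1, c_2 = 1, c_3 = -3, c_4 = 2. Radius r = 2.
Part (a). Triangle bound: M_tri(r) = Σ_k |c_k| r^k
  = |1|·2^0 + |1|·2^1 + |1|·2^2 + |-3|·2^3 + |2|·2^4
  = 1 + 2 + 4 + 24 + 32 = 63.
This bounds M(r) := max_{|z|=r} |p(z)| from above; equality holds iff all terms c_k z^k can be made to align in phase at a single z on |z|=r.
Part (b). At z = 2 (real, on the circle |z| = r):
  p(2) = (1)·2^0 + (1)·2^1 + (1)·2^2 + (-3)·2^3 + (2)·2^4 = 15.
  |p(2)| = 15.
Check: |p(2)| = 15 ≤ 63 = M_tri(2). ✓ Equality does not hold at z = 2 (the coefficients have mixed signs, so the terms do not all align in phase there).

M_tri(2) = 63; |p(2)| = 15; equality at z=2: no.


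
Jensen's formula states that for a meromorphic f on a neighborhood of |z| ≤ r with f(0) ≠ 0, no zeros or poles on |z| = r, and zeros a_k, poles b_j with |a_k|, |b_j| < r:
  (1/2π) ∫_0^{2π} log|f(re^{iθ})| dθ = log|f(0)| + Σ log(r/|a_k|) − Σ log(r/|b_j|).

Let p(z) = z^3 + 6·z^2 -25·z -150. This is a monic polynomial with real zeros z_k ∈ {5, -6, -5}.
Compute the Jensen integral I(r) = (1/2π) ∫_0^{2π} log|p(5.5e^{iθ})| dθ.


Zeros: -6, -5, 5; r = 5.5.
Inside |z| < r: -5, 5. Outside (|z| ≥ r): -6.
p(0) = -150, so log|p(0)| = log(150) = 5.0106.
Apply Jensen: I(r) = log|p(0)| + Σ_k log(r/|z_k|), summed over zeros inside |z| < r.
  log(r/|z_k|) for z_k = 5: log(5.5/5) = 0.0953
  log(r/|z_k|) for z_k = -5: log(5.5/5) = 0.0953
  Outside zeros (-6) contribute nothing to the Jensen sum.
Sum over inside zeros: 0.1906.
I(r) = log|p(0)| + (inside sum) = 5.0106 + 0.1906 = 5.2013.
Note: since some zeros are outside |z| ≤ r, the simplified n·log(r) form does NOT apply — only the inside zeros contribute.

I(r) ≈ 5.2013.


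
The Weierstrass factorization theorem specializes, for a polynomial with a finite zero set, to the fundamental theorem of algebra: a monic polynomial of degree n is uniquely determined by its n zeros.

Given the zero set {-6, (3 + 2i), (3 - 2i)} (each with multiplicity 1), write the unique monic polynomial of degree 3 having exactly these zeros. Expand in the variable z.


The polynomial is p(z) = ∏_{α ∈ S} (z − α), where S = {-6, (3 + 2i), (3 - 2i)}.
Expanding the product yields: p(z) = z^3 -23·z + 78.
Note conjugate pairs combine to real quadratics: (z − (3+2i))(z − (3−2i)) = z² − 6z + 13.
The resulting polynomial has degree 3 and real coefficients as required.

p(z) = z^3 -23·z + 78.


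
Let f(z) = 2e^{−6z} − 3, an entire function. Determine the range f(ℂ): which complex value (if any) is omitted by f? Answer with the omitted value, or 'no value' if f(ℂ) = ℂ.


Little Picard bounds the complement of f(ℂ) to at most one point.
e^{−6z} is never zero on ℂ, so 2·e^{−6z} takes every value in ℂ ∖ {0}. Adding -3 shifts the range to ℂ ∖ {-3}. Thus f omits exactly the value -3.

Omitted value: -3.


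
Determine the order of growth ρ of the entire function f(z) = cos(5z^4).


Write cos(w) = (e^{iw} ± e^{−iw})/(2 or 2i), so |cos(w)| ≤ e^{|w|}. With w = 5z^4, |w| ≤ 5r^4 + 0 on |z|=r, giving M(r) ≤ e^{5r^4 + 0} and ρ ≤ 4. For the lower bound, choose z on |z|=r with 5z^4 purely imaginary of modulus 5r^4; then |cos(5z^4)| grows like e^{5r^4}/2, so ρ ≥ 4. Hence ρ = 4.
Therefore ρ = 4.

Order ρ = 4.


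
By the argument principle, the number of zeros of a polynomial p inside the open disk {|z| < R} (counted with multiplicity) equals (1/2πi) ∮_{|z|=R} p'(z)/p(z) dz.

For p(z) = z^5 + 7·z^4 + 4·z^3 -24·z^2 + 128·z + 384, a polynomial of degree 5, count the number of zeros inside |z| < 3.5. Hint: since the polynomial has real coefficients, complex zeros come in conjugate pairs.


The zeros of p are: -3, -4, -4, (2 + 2i), (2 - 2i).
Their magnitudes are: 3, 4, 4, 2.828, 2.828.
Zeros with |z| < R = 3.5: -3, (2 + 2i), (2 - 2i).
Count = 3.
By the argument principle, (1/2πi) ∮_{|z|=R} p'(z)/p(z) dz equals exactly this count.

Number of zeros inside |z| < 3.5: 3.


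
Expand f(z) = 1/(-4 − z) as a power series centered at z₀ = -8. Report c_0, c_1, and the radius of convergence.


Let w = z − z₀, so z = z₀ + w.
Then -4 − z = -4 − (z₀ + w) = (-4 − z₀) − w = 4 − w.
f(z) = 1/(4 − w) = (1/(4)) · 1/(1 − w/(4)) = Σ_{n≥0} w^n / (4)^(n+1).
So c_n = 1/(4)^(n+1):
  c_0 = 1/(4)^1 = 1/4.
  c_1 = 1/(4)^2 = 1/16.
The series is valid for |w/d| < 1, i.e. |z − z₀| < |d|.
Radius of convergence: R = |-4 − z₀| = |4| = 4 (distance from z₀ to the singularity z = -4).

c_0 = 1/4, c_1 = 1/16; R = 4.


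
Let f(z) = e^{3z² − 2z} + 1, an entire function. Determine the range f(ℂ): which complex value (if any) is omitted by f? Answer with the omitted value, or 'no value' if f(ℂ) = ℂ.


Little Picard bounds the complement of f(ℂ) to at most one point.
The exponent g(z) = 3z² − 2z is a nonconstant polynomial, hence surjective onto ℂ. So e^{g(z)} takes every value in {e^w : w ∈ ℂ} = ℂ ∖ {0}. Adding 1 shifts the range to ℂ ∖ {1}. f omits exactly 1.

Omitted value: 1.


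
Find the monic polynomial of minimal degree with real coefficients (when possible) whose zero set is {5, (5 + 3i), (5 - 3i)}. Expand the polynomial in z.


The polynomial is p(z) = ∏_{α ∈ S} (z − α), where S = {5, (5 + 3i), (5 - 3i)}.
Expanding the product yields: p(z) = z^3 -15·z^2 + 84·z -170.
Note conjugate pairs combine to real quadratics: (z − (5+3i))(z − (5−3i)) = z² − 10z + 34.
The resulting polynomial has degree 3 and real coefficients as required.

p(z) = z^3 -15·z^2 + 84·z -170.


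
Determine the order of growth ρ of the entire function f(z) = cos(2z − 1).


cos(w) is a linear combination of e^{iw} and e^{−iw} (or e^w, e^{−w} in the hyperbolic case), so |cos(w)| ≤ e^{|w|}. With w = 2z − 1, |w| ≤ 2|z| + 1 = 2r + 1 on |z| = r, giving M(r) ≤ e^{2r + 1}, so ρ ≤ 1. On a suitable ray (z = it for sin/cos; z = t for sinh/cosh, t real → ∞), |cos(2z − 1)| grows like e^{2|t|}/2, so ρ ≥ 1. Hence ρ = 1.
Therefore ρ = 1.

Order ρ = 1.


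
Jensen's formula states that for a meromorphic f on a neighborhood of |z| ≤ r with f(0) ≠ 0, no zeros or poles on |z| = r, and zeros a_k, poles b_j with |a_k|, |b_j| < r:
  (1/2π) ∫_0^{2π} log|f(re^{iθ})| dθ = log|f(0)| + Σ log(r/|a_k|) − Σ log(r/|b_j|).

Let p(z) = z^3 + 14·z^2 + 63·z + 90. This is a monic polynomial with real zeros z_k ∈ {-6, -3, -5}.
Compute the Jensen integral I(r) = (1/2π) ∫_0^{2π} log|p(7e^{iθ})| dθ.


Zeros: -6, -5, -3; r = 7.
Inside |z| < r: -6, -5, -3. Outside (|z| ≥ r): ∅.
p(0) = 90, so log|p(0)| = log(90) = 4.4998.
Apply Jensen: I(r) = log|p(0)| + Σ_k log(r/|z_k|), summed over zeros inside |z| < r.
  log(r/|z_k|) for z_k = -6: log(7/6) = 0.1542
  log(r/|z_k|) for z_k = -3: log(7/3) = 0.8473
  log(r/|z_k|) for z_k = -5: log(7/5) = 0.3365
Sum over inside zeros: 1.3379.
I(r) = log|p(0)| + (inside sum) = 4.4998 + 1.3379 = 5.8377.
Closed form (all zeros inside, monic): I(r) = n·log(r) = 3·log(7) = 5.8377. ✓

I(r) ≈ 5.8377.


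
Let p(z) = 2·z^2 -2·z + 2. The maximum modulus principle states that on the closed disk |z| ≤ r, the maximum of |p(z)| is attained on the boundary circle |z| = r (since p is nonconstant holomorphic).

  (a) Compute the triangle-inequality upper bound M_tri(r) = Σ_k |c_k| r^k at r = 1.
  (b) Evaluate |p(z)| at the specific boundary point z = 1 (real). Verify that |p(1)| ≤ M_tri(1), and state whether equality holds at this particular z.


Coefficients: c_0 = 2, c_1 = -2, c_2 = 2. Radius r = 1.
Part (a). Triangle bound: M_tri(r) = Σ_k |c_k| r^k
  = |2|·1^0 + |-2|·1^1 + |2|·1^2
  = 2 + 2 + 2 = 6.
This bounds M(r) := max_{|z|=r} |p(z)| from above; equality holds iff all terms c_k z^k can be made to align in phase at a single z on |z|=r.
Part (b). At z = 1 (real, on the circle |z| = r):
  p(1) = (2)·1^0 + (-2)·1^1 + (2)·1^2 = 2.
  |p(1)| = 2.
Check: |p(1)| = 2 ≤ 6 = M_tri(1). ✓ Equality does not hold at z = 1 (the coefficients have mixed signs, so the terms do not all align in phase there).

M_tri(1) = 6; |p(1)| = 2; equality at z=1: no.


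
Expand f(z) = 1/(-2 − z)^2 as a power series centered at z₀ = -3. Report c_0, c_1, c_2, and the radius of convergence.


Let w = z − z₀, so z = z₀ + w.
Then -2 − z = -2 − (z₀ + w) = (-2 − z₀) − w = 1 − w.
f(z) = 1/(1 − w)^2 = (1/(1)^2) · (1 − w/(1))^{−2}.
By the binomial series (1−u)^{−2} = Σ_{n≥0} C(n+1, 1) u^n for |u|<1, with u = w/(1):
  c_n = C(n+1, 1) / (1)^(n+2).
  c_0 = 1/(1)^2 = 1.
  c_1 = 2/(1)^3 = 2.
  c_2 = 3/(1)^4 = 3.
The series is valid for |w/d| < 1, i.e. |z − z₀| < |d|.
Radius of convergence: R = |-2 − z₀| = |1| = 1 (distance from z₀ to the singularity z = -2).

c_0 = 1, c_1 = 2, c_2 = 3; R = 1.


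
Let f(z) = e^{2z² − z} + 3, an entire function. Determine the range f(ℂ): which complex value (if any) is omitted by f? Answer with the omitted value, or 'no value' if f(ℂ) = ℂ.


Little Picard bounds the complement of f(ℂ) to at most one point.
The exponent g(z) = 2z² − z is a nonconstant polynomial, hence surjective onto ℂ. So e^{g(z)} takes every value in {e^w : w ∈ ℂ} = ℂ ∖ {0}. Adding 3 shifts the range to ℂ ∖ {3}. f omits exactly 3.

Omitted value: 3.


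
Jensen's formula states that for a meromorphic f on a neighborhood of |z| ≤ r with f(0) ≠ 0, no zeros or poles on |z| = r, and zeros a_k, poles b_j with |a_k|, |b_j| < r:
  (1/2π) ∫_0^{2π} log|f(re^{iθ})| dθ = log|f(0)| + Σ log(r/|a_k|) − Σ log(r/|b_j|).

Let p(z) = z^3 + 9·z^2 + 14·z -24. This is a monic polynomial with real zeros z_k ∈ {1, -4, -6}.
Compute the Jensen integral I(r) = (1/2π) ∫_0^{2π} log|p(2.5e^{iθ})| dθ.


Zeros: -6, -4, 1; r = 2.5.
Inside |z| < r: 1. Outside (|z| ≥ r): -6, -4.
p(0) = -24, so log|p(0)| = log(24) = 3.1781.
Apply Jensen: I(r) = log|p(0)| + Σ_k log(r/|z_k|), summed over zeros inside |z| < r.
  log(r/|z_k|) for z_k = 1: log(2.5/1) = 0.9163
  Outside zeros (-6, -4) contribute nothing to the Jensen sum.
Sum over inside zeros: 0.9163.
I(r) = log|p(0)| + (inside sum) = 3.1781 + 0.9163 = 4.0943.
Note: since some zeros are outside |z| ≤ r, the simplified n·log(r) form does NOT apply — only the inside zeros contribute.

I(r) ≈ 4.0943.


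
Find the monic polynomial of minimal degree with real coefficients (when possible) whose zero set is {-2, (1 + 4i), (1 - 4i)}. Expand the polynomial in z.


The polynomial is p(z) = ∏_{α ∈ S} (z − α), where S = {-2, (1 + 4i), (1 - 4i)}.
Expanding the product yields: p(z) = z^3 + 13·z + 34.
Note conjugate pairs combine to real quadratics: (z − (1+4i))(z − (1−4i)) = z² − 2z + 17.
The resulting polynomial has degree 3 and real coefficients as required.

p(z) = z^3 + 13·z + 34.


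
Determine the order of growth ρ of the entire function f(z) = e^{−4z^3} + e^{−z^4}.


Each summand is entire of order 3 and 4 respectively (as in the single-exponential case). The order of a sum is at most the max of the orders, so ρ ≤ 4. For the lower bound: on |z|=r choose arg z so that -1z^4 is real positive; then |e^{-1z^4}| = e^{1r^4} while |e^{-4z^3}| ≤ e^{4r^3} = o(e^{1r^4}). So |f| ≥ e^{1r^4}(1 − o(1)) and ρ ≥ 4. Hence ρ = max(3, 4) = 4.
Therefore ρ = 4.

Order ρ = 4.


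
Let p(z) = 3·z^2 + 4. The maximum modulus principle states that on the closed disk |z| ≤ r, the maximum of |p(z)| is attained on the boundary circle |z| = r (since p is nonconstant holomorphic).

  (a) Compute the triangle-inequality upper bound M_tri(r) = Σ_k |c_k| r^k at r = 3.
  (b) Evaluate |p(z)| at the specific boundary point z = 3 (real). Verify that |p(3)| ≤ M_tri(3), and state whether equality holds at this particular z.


Coefficients: c_0 = 4, c_1 = 0, c_2 = 3. Radius r = 3.
Part (a). Triangle bound: M_tri(r) = Σ_k |c_k| r^k
  = |4|·3^0 + |0|·3^1 + |3|·3^2
  = 4 + 0 + 27 = 31.
This bounds M(r) := max_{|z|=r} |p(z)| from above; equality holds iff all terms c_k z^k can be made to align in phase at a single z on |z|=r.
Part (b). At z = 3 (real, on the circle |z| = r):
  p(3) = (4)·3^0 + (0)·3^1 + (3)·3^2 = 31.
  |p(3)| = 31.
Since all nonzero coefficients share the same sign, |p(3)| = 31 = M_tri(3); the triangle bound is attained at z = 3, so in fact M(r) = 31.

M_tri(3) = 31; |p(3)| = 31; equality at z=3: yes.


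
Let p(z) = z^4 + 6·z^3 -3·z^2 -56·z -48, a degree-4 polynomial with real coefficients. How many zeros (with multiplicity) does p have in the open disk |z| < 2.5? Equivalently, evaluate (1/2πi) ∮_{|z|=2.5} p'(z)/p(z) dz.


The zeros of p are: 3, -1, -4, -4.
Their magnitudes are: 3, 1, 4, 4.
Zeros with |z| < R = 2.5: -1.
Count = 1.
By the argument principle, (1/2πi) ∮_{|z|=R} p'(z)/p(z) dz equals exactly this count.

Number of zeros inside |z| < 2.5: 1.


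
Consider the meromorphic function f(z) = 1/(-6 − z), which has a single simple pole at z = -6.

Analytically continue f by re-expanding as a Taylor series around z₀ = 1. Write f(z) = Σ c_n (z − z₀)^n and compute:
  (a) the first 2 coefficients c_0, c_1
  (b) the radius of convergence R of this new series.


Let w = z − z₀, so z = z₀ + w.
Then -6 − z = -6 − (z₀ + w) = (-6 − z₀) − w = -7 − w.
f(z) = 1/(-7 − w) = (1/(-7)) · 1/(1 − w/(-7)) = Σ_{n≥0} w^n / (-7)^(n+1).
So c_n = 1/(-7)^(n+1):
  c_0 = 1/(-7)^1 = -1/7.
  c_1 = 1/(-7)^2 = 1/49.
The series is valid for |w/d| < 1, i.e. |z − z₀| < |d|.
Radius of convergence: R = |-6 − z₀| = |-7| = 7 (distance from z₀ to the singularity z = -6).

c_0 = -1/7, c_1 = 1/49; R = 7.


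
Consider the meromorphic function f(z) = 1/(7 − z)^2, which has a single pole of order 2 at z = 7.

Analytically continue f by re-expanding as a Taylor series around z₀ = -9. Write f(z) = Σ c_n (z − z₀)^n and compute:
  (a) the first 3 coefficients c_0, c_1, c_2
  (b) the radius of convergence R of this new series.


Let w = z − z₀, so z = z₀ + w.
Then 7 − z = 7 − (z₀ + w) = (7 − z₀) − w = 16 − w.
f(z) = 1/(16 − w)^2 = (1/(16)^2) · (1 − w/(16))^{−2}.
By the binomial series (1−u)^{−2} = Σ_{n≥0} C(n+1, 1) u^n for |u|<1, with u = w/(16):
  c_n = C(n+1, 1) / (16)^(n+2).
  c_0 = 1/(16)^2 = 1/256.
  c_1 = 2/(16)^3 = 1/2048.
  c_2 = 3/(16)^4 = 3/65536.
The series is valid for |w/d| < 1, i.e. |z − z₀| < |d|.
Radius of convergence: R = |7 − z₀| = |16| = 16 (distance from z₀ to the singularity z = 7).

c_0 = 1/256, c_1 = 1/2048, c_2 = 3/65536; R = 16.
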